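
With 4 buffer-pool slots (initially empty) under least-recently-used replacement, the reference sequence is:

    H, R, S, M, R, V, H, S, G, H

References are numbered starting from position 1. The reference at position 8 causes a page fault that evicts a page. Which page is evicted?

M

pos 1: H → miss, frames [H]
pos 2: R → miss, frames [H, R]
pos 3: S → miss, frames [H, R, S]
pos 4: M → miss, frames [H, R, S, M]
pos 5: R → hit
pos 6: V → miss, evict H, frames [S, M, R, V]
pos 7: H → miss, evict S, frames [M, R, V, H]
pos 8: S → miss, evict M, frames [R, V, H, S]
At position 8, page M is evicted.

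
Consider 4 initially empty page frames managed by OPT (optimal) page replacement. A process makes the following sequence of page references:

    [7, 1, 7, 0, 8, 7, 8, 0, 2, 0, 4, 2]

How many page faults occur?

6

7 -> miss, frames {7}
1 -> miss, frames {7,1}
7 -> hit
0 -> miss, frames {7,1,0}
8 -> miss, frames {7,1,0,8}
7 -> hit
8 -> hit
0 -> hit
2 -> miss, evict 8, frames {7,1,0,2}
0 -> hit
4 -> miss, evict 0, frames {7,1,2,4}
2 -> hit
Page faults: 6.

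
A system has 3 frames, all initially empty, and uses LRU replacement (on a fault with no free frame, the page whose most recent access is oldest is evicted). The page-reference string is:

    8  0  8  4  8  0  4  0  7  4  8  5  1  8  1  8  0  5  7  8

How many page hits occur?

8: fault, frames [8]
0: fault, frames [8, 0]
8: hit
4: fault, frames [0, 8, 4]
8: hit
0: hit
4: hit
0: hit
7: fault, evict 8, frames [4, 0, 7]
4: hit
8: fault, evict 0, frames [7, 4, 8]
5: fault, evict 7, frames [4, 8, 5]
1: fault, evict 4, frames [8, 5, 1]
8: hit
1: hit
8: hit
0: fault, evict 5, frames [1, 8, 0]
5: fault, evict 1, frames [8, 0, 5]
7: fault, evict 8, frames [0, 5, 7]
8: fault, evict 0, frames [5, 7, 8]
Hits: 9.

9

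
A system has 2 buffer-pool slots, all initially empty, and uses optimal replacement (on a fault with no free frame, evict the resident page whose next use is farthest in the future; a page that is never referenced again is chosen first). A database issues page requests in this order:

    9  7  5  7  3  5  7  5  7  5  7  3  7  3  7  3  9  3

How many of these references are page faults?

7

9: fault, frames [9]
7: fault, frames [9, 7]
5: fault, evict 9, frames [7, 5]
7: hit
3: fault, evict 7, frames [5, 3]
5: hit
7: fault, evict 3, frames [5, 7]
5: hit
7: hit
5: hit
7: hit
3: fault, evict 5, frames [7, 3]
7: hit
3: hit
7: hit
3: hit
9: fault, evict 7, frames [3, 9]
3: hit
Page faults: 7.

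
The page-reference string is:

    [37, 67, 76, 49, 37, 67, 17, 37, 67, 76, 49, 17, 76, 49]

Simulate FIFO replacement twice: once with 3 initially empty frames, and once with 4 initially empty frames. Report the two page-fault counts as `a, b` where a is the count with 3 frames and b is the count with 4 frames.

3 frames: F F F F F F F . . F F . . . → 9 faults.
4 frames: F F F F . . F F F F F F . . → 10 faults.
10 > 9: adding a frame increased faults — Belady's anomaly.

9, 10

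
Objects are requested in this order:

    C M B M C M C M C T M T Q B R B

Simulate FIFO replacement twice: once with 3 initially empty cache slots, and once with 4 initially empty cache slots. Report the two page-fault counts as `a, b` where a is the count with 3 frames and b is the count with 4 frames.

3 frames: F F F . . . . . . F . . F . F F → 7 faults.
4 frames: F F F . . . . . . F . . F . F . → 6 faults.
6 < 7: adding a frame reduced faults, as is typical.

7, 6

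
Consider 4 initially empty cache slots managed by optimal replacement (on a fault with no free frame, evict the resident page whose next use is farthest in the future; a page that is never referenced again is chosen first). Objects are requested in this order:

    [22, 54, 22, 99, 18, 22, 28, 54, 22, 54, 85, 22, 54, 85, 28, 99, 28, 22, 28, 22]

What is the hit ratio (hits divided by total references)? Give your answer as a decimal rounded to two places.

0.65

22: fault, frames [22]
54: fault, frames [22, 54]
22: hit
99: fault, frames [22, 54, 99]
18: fault, frames [22, 54, 99, 18]
22: hit
28: fault, evict 18, frames [22, 54, 99, 28]
54: hit
22: hit
54: hit
85: fault, evict 99, frames [22, 54, 28, 85]
22: hit
54: hit
85: hit
28: hit
99: fault, evict 85, frames [22, 54, 28, 99]
28: hit
22: hit
28: hit
22: hit
Hits: 13 of 20 references → 13/20 = 0.6500.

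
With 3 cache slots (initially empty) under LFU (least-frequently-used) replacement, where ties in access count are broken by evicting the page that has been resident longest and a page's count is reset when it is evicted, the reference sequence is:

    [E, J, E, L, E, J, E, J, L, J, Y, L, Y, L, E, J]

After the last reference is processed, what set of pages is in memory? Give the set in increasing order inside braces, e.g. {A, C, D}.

E: miss, frames (E)
J: miss, frames (E J)
E: hit
L: miss, frames (E J L)
E: hit
J: hit
E: hit
J: hit
L: hit
J: hit
Y: miss, evict L, frames (E J Y)
L: miss, evict Y, frames (E J L)
Y: miss, evict L, frames (E J Y)
L: miss, evict Y, frames (E J L)
E: hit
J: hit

{E, J, L}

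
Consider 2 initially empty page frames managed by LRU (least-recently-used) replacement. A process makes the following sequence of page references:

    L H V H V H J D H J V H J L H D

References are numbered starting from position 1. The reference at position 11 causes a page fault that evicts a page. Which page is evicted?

pos 1: L: fault, frames [L]
pos 2: H: fault, frames [L, H]
pos 3: V: fault, evict L, frames [H, V]
pos 4: H: hit
pos 5: V: hit
pos 6: H: hit
pos 7: J: fault, evict V, frames [H, J]
pos 8: D: fault, evict H, frames [J, D]
pos 9: H: fault, evict J, frames [D, H]
pos 10: J: fault, evict D, frames [H, J]
pos 11: V: fault, evict H, frames [J, V]
At position 11, page H is evicted.

H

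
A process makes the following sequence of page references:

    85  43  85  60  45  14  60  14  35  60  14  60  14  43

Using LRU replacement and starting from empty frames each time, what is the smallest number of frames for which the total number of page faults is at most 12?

2

f=1: 14 faults
f=2: 10 faults
f=3: 7 faults
f=4: 7 faults
f=5: 7 faults
f=6: 6 faults
Smallest f with faults ≤ 12 is 2.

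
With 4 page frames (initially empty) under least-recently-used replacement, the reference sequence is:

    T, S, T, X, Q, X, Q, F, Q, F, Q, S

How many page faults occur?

6

T -> fault, frames [T]
S -> fault, frames [T, S]
T -> hit
X -> fault, frames [S, T, X]
Q -> fault, frames [S, T, X, Q]
X -> hit
Q -> hit
F -> fault, evict S, frames [T, X, Q, F]
Q -> hit
F -> hit
Q -> hit
S -> fault, evict T, frames [X, F, Q, S]
Page faults: 6.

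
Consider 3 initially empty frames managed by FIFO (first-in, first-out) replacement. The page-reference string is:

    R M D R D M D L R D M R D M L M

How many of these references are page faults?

R -> fault, frames [R]
M -> fault, frames [R, M]
D -> fault, frames [R, M, D]
R -> hit
D -> hit
M -> hit
D -> hit
L -> fault, evict R, frames [M, D, L]
R -> fault, evict M, frames [D, L, R]
D -> hit
M -> fault, evict D, frames [L, R, M]
R -> hit
D -> fault, evict L, frames [R, M, D]
M -> hit
L -> fault, evict R, frames [M, D, L]
M -> hit
Page faults: 8.

8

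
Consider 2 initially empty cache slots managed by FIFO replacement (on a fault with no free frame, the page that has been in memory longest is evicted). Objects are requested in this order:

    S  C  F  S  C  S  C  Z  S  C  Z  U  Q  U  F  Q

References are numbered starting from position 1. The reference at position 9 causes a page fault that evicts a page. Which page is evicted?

pos 1: S -> fault, frames (S)
pos 2: C -> fault, frames (S C)
pos 3: F -> fault, evict S, frames (C F)
pos 4: S -> fault, evict C, frames (F S)
pos 5: C -> fault, evict F, frames (S C)
pos 6: S -> hit
pos 7: C -> hit
pos 8: Z -> fault, evict S, frames (C Z)
pos 9: S -> fault, evict C, frames (Z S)
At position 9, page C is evicted.

C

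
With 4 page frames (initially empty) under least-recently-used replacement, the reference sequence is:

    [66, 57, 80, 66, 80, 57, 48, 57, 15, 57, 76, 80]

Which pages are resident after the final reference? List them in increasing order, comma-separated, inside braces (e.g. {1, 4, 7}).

{15, 57, 76, 80}

66: miss, frames [66]
57: miss, frames [66, 57]
80: miss, frames [66, 57, 80]
66: hit
80: hit
57: hit
48: miss, frames [66, 80, 57, 48]
57: hit
15: miss, evict 66, frames [80, 48, 57, 15]
57: hit
76: miss, evict 80, frames [48, 15, 57, 76]
80: miss, evict 48, frames [15, 57, 76, 80]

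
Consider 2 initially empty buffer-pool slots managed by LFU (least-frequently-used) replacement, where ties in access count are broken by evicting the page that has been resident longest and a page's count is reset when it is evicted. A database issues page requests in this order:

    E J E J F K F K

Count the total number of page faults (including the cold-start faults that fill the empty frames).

6

E → fault, frames [E]
J → fault, frames [E, J]
E → hit
J → hit
F → fault, evict E, frames [J, F]
K → fault, evict F, frames [J, K]
F → fault, evict K, frames [J, F]
K → fault, evict F, frames [J, K]
Page faults: 6.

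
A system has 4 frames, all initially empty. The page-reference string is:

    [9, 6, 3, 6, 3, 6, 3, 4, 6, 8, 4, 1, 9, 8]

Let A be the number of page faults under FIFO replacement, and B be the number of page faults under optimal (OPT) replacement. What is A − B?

1

Under FIFO: F F F . . . . F . F . F F . → 7 faults.
Under OPT: F F F . . . . F . F . F . . → 6 faults.
A − B = 7 − 6 = 1.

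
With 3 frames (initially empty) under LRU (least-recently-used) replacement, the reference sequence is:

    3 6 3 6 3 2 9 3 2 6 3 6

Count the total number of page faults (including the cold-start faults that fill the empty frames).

3 → fault, frames {3}
6 → fault, frames {3,6}
3 → hit
6 → hit
3 → hit
2 → fault, frames {6,3,2}
9 → fault, evict 6, frames {3,2,9}
3 → hit
2 → hit
6 → fault, evict 9, frames {3,2,6}
3 → hit
6 → hit
Page faults: 5.

5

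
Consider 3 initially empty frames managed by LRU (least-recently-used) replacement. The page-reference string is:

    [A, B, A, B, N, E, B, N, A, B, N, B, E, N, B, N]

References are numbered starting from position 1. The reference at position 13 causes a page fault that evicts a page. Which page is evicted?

pos 1: A → miss, frames (A)
pos 2: B → miss, frames (A B)
pos 3: A → hit
pos 4: B → hit
pos 5: N → miss, frames (A B N)
pos 6: E → miss, evict A, frames (B N E)
pos 7: B → hit
pos 8: N → hit
pos 9: A → miss, evict E, frames (B N A)
pos 10: B → hit
pos 11: N → hit
pos 12: B → hit
pos 13: E → miss, evict A, frames (N B E)
At position 13, page A is evicted.

A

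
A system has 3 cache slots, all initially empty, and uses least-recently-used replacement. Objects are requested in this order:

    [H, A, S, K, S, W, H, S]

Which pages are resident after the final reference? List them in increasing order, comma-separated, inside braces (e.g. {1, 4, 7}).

{H, S, W}

H → miss, frames (H)
A → miss, frames (H A)
S → miss, frames (H A S)
K → miss, evict H, frames (A S K)
S → hit
W → miss, evict A, frames (K S W)
H → miss, evict K, frames (S W H)
S → hit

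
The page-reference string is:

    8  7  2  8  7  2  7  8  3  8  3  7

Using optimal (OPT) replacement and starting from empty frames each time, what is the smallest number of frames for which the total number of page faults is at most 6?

f=1: 12 faults
f=2: 7 faults
f=3: 4 faults
f=4: 4 faults
Smallest f with faults ≤ 6 is 3.

3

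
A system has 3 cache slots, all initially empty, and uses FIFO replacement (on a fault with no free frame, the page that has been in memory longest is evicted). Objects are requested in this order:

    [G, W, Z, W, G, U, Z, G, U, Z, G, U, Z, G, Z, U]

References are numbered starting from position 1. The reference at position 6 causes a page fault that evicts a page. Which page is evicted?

pos 1: G -> fault, frames (G)
pos 2: W -> fault, frames (G W)
pos 3: Z -> fault, frames (G W Z)
pos 4: W -> hit
pos 5: G -> hit
pos 6: U -> fault, evict G, frames (W Z U)
At position 6, page G is evicted.

G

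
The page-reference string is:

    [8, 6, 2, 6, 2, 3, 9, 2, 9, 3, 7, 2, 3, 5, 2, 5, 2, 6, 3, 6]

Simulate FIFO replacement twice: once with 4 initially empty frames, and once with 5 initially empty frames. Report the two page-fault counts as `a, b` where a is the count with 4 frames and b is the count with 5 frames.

10, 8

4 frames: F F F . . F F . . . F . . F F . . F F . → 10 faults.
5 frames: F F F . . F F . . . F . . F . . . F . . → 8 faults.
8 < 10: adding a frame reduced faults, as is typical.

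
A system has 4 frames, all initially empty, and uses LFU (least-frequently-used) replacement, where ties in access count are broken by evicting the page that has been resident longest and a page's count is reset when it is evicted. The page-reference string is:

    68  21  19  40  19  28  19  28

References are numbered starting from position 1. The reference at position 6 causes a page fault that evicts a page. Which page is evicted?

68

pos 1: 68 → fault, frames [68]
pos 2: 21 → fault, frames [68, 21]
pos 3: 19 → fault, frames [68, 21, 19]
pos 4: 40 → fault, frames [68, 21, 19, 40]
pos 5: 19 → hit
pos 6: 28 → fault, evict 68, frames [21, 19, 40, 28]
At position 6, page 68 is evicted.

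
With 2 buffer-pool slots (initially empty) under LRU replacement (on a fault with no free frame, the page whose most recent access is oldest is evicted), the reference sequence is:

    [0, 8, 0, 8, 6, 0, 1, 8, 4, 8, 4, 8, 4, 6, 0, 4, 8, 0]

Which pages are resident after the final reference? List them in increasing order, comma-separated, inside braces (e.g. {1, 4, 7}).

0 → miss, frames [0]
8 → miss, frames [0, 8]
0 → hit
8 → hit
6 → miss, evict 0, frames [8, 6]
0 → miss, evict 8, frames [6, 0]
1 → miss, evict 6, frames [0, 1]
8 → miss, evict 0, frames [1, 8]
4 → miss, evict 1, frames [8, 4]
8 → hit
4 → hit
8 → hit
4 → hit
6 → miss, evict 8, frames [4, 6]
0 → miss, evict 4, frames [6, 0]
4 → miss, evict 6, frames [0, 4]
8 → miss, evict 0, frames [4, 8]
0 → miss, evict 4, frames [8, 0]

{0, 8}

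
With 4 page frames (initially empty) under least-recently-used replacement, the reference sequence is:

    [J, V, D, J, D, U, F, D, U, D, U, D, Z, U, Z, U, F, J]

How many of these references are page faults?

J -> fault, frames [J]
V -> fault, frames [J, V]
D -> fault, frames [J, V, D]
J -> hit
D -> hit
U -> fault, frames [V, J, D, U]
F -> fault, evict V, frames [J, D, U, F]
D -> hit
U -> hit
D -> hit
U -> hit
D -> hit
Z -> fault, evict J, frames [F, U, D, Z]
U -> hit
Z -> hit
U -> hit
F -> hit
J -> fault, evict D, frames [Z, U, F, J]
Page faults: 7.

7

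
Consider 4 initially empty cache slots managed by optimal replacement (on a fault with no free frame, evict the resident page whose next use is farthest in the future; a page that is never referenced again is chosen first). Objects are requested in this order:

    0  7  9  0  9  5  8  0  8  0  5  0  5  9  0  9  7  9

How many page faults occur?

0 -> miss, frames [0]
7 -> miss, frames [0, 7]
9 -> miss, frames [0, 7, 9]
0 -> hit
9 -> hit
5 -> miss, frames [0, 7, 9, 5]
8 -> miss, evict 7, frames [0, 9, 5, 8]
0 -> hit
8 -> hit
0 -> hit
5 -> hit
0 -> hit
5 -> hit
9 -> hit
0 -> hit
9 -> hit
7 -> miss, evict 8, frames [0, 9, 5, 7]
9 -> hit
Page faults: 6.

6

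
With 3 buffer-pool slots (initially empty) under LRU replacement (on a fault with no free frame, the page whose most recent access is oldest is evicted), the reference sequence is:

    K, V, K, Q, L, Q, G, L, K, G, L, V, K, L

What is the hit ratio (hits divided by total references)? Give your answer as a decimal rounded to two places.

0.43

K: miss, frames (K)
V: miss, frames (K V)
K: hit
Q: miss, frames (V K Q)
L: miss, evict V, frames (K Q L)
Q: hit
G: miss, evict K, frames (L Q G)
L: hit
K: miss, evict Q, frames (G L K)
G: hit
L: hit
V: miss, evict K, frames (G L V)
K: miss, evict G, frames (L V K)
L: hit
Hits: 6 of 14 references → 6/14 = 0.4286.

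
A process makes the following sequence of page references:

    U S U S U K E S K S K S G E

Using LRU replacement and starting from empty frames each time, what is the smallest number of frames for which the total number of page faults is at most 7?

3

f=1: 14 faults
f=2: 8 faults
f=3: 7 faults
f=4: 5 faults
f=5: 5 faults
Smallest f with faults ≤ 7 is 3.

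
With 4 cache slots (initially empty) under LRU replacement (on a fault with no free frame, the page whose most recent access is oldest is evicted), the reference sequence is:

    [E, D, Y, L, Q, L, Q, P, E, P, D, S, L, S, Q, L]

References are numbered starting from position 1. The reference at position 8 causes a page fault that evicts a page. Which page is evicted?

pos 1: E → miss, frames {E}
pos 2: D → miss, frames {E,D}
pos 3: Y → miss, frames {E,D,Y}
pos 4: L → miss, frames {E,D,Y,L}
pos 5: Q → miss, evict E, frames {D,Y,L,Q}
pos 6: L → hit
pos 7: Q → hit
pos 8: P → miss, evict D, frames {Y,L,Q,P}
At position 8, page D is evicted.

D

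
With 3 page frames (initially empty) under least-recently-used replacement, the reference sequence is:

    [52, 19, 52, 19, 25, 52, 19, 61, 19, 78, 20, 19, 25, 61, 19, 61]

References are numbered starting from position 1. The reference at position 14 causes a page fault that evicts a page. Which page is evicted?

pos 1: 52: fault, frames {52}
pos 2: 19: fault, frames {52,19}
pos 3: 52: hit
pos 4: 19: hit
pos 5: 25: fault, frames {52,19,25}
pos 6: 52: hit
pos 7: 19: hit
pos 8: 61: fault, evict 25, frames {52,19,61}
pos 9: 19: hit
pos 10: 78: fault, evict 52, frames {61,19,78}
pos 11: 20: fault, evict 61, frames {19,78,20}
pos 12: 19: hit
pos 13: 25: fault, evict 78, frames {20,19,25}
pos 14: 61: fault, evict 20, frames {19,25,61}
At position 14, page 20 is evicted.

20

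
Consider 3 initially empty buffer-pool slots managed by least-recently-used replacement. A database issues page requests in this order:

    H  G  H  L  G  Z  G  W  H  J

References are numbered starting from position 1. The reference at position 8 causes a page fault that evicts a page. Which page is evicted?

L

pos 1: H → miss, frames {H}
pos 2: G → miss, frames {H,G}
pos 3: H → hit
pos 4: L → miss, frames {G,H,L}
pos 5: G → hit
pos 6: Z → miss, evict H, frames {L,G,Z}
pos 7: G → hit
pos 8: W → miss, evict L, frames {Z,G,W}
At position 8, page L is evicted.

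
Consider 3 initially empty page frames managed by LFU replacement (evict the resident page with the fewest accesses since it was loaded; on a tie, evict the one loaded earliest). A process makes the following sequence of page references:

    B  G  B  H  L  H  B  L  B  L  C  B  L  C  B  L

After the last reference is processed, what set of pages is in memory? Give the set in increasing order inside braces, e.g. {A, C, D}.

B: fault, frames {B}
G: fault, frames {B,G}
B: hit
H: fault, frames {B,G,H}
L: fault, evict G, frames {B,H,L}
H: hit
B: hit
L: hit
B: hit
L: hit
C: fault, evict H, frames {B,L,C}
B: hit
L: hit
C: hit
B: hit
L: hit

{B, C, L}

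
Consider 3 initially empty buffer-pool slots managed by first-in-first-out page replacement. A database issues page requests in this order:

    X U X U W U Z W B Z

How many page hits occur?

X → miss, frames (X)
U → miss, frames (X U)
X → hit
U → hit
W → miss, frames (X U W)
U → hit
Z → miss, evict X, frames (U W Z)
W → hit
B → miss, evict U, frames (W Z B)
Z → hit
Hits: 5.

5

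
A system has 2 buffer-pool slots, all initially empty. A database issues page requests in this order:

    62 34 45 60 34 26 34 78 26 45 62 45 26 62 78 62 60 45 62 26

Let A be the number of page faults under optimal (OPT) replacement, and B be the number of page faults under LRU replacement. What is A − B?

-4

Under OPT: F F F F . F . F . F F . F . F . F F . F → 13 faults.
Under LRU: F F F F F F . F F F F . F F F . F F F F → 17 faults.
A − B = 13 − 17 = -4.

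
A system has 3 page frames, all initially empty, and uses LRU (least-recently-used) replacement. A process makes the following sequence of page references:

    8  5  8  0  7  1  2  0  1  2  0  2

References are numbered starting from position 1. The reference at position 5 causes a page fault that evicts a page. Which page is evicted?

5

pos 1: 8 → fault, frames (8)
pos 2: 5 → fault, frames (8 5)
pos 3: 8 → hit
pos 4: 0 → fault, frames (5 8 0)
pos 5: 7 → fault, evict 5, frames (8 0 7)
At position 5, page 5 is evicted.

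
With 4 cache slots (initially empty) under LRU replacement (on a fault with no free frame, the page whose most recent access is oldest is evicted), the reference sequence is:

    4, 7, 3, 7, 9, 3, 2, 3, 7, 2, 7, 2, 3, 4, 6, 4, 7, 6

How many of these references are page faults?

8

4 → fault, frames (4)
7 → fault, frames (4 7)
3 → fault, frames (4 7 3)
7 → hit
9 → fault, frames (4 3 7 9)
3 → hit
2 → fault, evict 4, frames (7 9 3 2)
3 → hit
7 → hit
2 → hit
7 → hit
2 → hit
3 → hit
4 → fault, evict 9, frames (7 2 3 4)
6 → fault, evict 7, frames (2 3 4 6)
4 → hit
7 → fault, evict 2, frames (3 6 4 7)
6 → hit
Page faults: 8.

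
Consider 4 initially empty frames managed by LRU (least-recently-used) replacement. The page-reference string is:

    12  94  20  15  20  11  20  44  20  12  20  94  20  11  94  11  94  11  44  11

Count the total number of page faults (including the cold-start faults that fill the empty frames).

10

12 -> miss, frames {12}
94 -> miss, frames {12,94}
20 -> miss, frames {12,94,20}
15 -> miss, frames {12,94,20,15}
20 -> hit
11 -> miss, evict 12, frames {94,15,20,11}
20 -> hit
44 -> miss, evict 94, frames {15,11,20,44}
20 -> hit
12 -> miss, evict 15, frames {11,44,20,12}
20 -> hit
94 -> miss, evict 11, frames {44,12,20,94}
20 -> hit
11 -> miss, evict 44, frames {12,94,20,11}
94 -> hit
11 -> hit
94 -> hit
11 -> hit
44 -> miss, evict 12, frames {20,94,11,44}
11 -> hit
Page faults: 10.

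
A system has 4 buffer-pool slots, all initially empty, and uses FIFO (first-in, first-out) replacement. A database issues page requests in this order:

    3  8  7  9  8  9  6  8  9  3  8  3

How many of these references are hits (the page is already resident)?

5

3 → miss, frames [3]
8 → miss, frames [3, 8]
7 → miss, frames [3, 8, 7]
9 → miss, frames [3, 8, 7, 9]
8 → hit
9 → hit
6 → miss, evict 3, frames [8, 7, 9, 6]
8 → hit
9 → hit
3 → miss, evict 8, frames [7, 9, 6, 3]
8 → miss, evict 7, frames [9, 6, 3, 8]
3 → hit
Hits: 5.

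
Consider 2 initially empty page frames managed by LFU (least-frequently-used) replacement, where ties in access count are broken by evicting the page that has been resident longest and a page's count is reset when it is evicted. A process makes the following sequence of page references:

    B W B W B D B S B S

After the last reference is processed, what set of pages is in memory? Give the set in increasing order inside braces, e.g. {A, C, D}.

B → miss, frames [B]
W → miss, frames [B, W]
B → hit
W → hit
B → hit
D → miss, evict W, frames [B, D]
B → hit
S → miss, evict D, frames [B, S]
B → hit
S → hit

{B, S}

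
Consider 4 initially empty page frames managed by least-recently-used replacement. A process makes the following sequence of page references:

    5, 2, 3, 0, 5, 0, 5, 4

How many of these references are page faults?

5

5 -> fault, frames [5]
2 -> fault, frames [5, 2]
3 -> fault, frames [5, 2, 3]
0 -> fault, frames [5, 2, 3, 0]
5 -> hit
0 -> hit
5 -> hit
4 -> fault, evict 2, frames [3, 0, 5, 4]
Page faults: 5.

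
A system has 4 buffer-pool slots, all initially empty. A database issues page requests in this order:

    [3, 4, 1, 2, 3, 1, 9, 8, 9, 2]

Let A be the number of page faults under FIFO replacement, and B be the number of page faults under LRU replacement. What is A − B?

Under FIFO: F F F F . . F F . . → 6 faults.
Under LRU: F F F F . . F F . F → 7 faults.
A − B = 6 − 7 = -1.

-1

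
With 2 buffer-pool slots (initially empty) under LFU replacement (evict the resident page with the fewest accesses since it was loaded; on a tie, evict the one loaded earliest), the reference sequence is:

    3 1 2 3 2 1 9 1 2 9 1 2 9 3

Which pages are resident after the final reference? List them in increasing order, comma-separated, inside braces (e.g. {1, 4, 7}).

{2, 3}

3 → fault, frames {3}
1 → fault, frames {3,1}
2 → fault, evict 3, frames {1,2}
3 → fault, evict 1, frames {2,3}
2 → hit
1 → fault, evict 3, frames {2,1}
9 → fault, evict 1, frames {2,9}
1 → fault, evict 9, frames {2,1}
2 → hit
9 → fault, evict 1, frames {2,9}
1 → fault, evict 9, frames {2,1}
2 → hit
9 → fault, evict 1, frames {2,9}
3 → fault, evict 9, frames {2,3}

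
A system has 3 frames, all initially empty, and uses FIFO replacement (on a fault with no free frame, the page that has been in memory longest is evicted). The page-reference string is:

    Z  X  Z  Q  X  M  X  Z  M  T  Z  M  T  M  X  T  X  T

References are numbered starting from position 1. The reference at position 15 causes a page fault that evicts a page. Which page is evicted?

M

pos 1: Z → miss, frames {Z}
pos 2: X → miss, frames {Z,X}
pos 3: Z → hit
pos 4: Q → miss, frames {Z,X,Q}
pos 5: X → hit
pos 6: M → miss, evict Z, frames {X,Q,M}
pos 7: X → hit
pos 8: Z → miss, evict X, frames {Q,M,Z}
pos 9: M → hit
pos 10: T → miss, evict Q, frames {M,Z,T}
pos 11: Z → hit
pos 12: M → hit
pos 13: T → hit
pos 14: M → hit
pos 15: X → miss, evict M, frames {Z,T,X}
At position 15, page M is evicted.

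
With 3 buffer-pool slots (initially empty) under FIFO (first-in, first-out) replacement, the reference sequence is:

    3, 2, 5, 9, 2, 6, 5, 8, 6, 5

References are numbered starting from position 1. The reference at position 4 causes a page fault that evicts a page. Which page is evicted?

pos 1: 3 -> fault, frames [3]
pos 2: 2 -> fault, frames [3, 2]
pos 3: 5 -> fault, frames [3, 2, 5]
pos 4: 9 -> fault, evict 3, frames [2, 5, 9]
At position 4, page 3 is evicted.

3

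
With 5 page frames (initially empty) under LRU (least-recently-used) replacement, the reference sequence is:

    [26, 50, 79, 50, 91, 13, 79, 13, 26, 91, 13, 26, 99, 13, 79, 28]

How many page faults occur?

7

26 → fault, frames [26]
50 → fault, frames [26, 50]
79 → fault, frames [26, 50, 79]
50 → hit
91 → fault, frames [26, 79, 50, 91]
13 → fault, frames [26, 79, 50, 91, 13]
79 → hit
13 → hit
26 → hit
91 → hit
13 → hit
26 → hit
99 → fault, evict 50, frames [79, 91, 13, 26, 99]
13 → hit
79 → hit
28 → fault, evict 91, frames [26, 99, 13, 79, 28]
Page faults: 7.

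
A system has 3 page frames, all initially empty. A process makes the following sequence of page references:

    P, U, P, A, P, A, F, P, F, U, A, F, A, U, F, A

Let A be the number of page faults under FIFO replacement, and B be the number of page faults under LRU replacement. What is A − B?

Under FIFO: F F . F . . F F . F F F . . . . → 8 faults.
Under LRU: F F . F . . F . . F F . . . . . → 6 faults.
A − B = 8 − 6 = 2.

2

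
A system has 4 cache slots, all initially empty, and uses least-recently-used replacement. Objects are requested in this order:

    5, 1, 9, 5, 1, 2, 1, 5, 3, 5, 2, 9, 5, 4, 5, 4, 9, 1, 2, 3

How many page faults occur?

10

5 → miss, frames [5]
1 → miss, frames [5, 1]
9 → miss, frames [5, 1, 9]
5 → hit
1 → hit
2 → miss, frames [9, 5, 1, 2]
1 → hit
5 → hit
3 → miss, evict 9, frames [2, 1, 5, 3]
5 → hit
2 → hit
9 → miss, evict 1, frames [3, 5, 2, 9]
5 → hit
4 → miss, evict 3, frames [2, 9, 5, 4]
5 → hit
4 → hit
9 → hit
1 → miss, evict 2, frames [5, 4, 9, 1]
2 → miss, evict 5, frames [4, 9, 1, 2]
3 → miss, evict 4, frames [9, 1, 2, 3]
Page faults: 10.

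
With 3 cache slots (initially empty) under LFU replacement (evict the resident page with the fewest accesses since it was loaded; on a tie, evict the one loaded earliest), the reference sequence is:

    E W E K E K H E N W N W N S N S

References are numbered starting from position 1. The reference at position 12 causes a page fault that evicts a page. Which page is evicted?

pos 1: E -> fault, frames (E)
pos 2: W -> fault, frames (E W)
pos 3: E -> hit
pos 4: K -> fault, frames (E W K)
pos 5: E -> hit
pos 6: K -> hit
pos 7: H -> fault, evict W, frames (E K H)
pos 8: E -> hit
pos 9: N -> fault, evict H, frames (E K N)
pos 10: W -> fault, evict N, frames (E K W)
pos 11: N -> fault, evict W, frames (E K N)
pos 12: W -> fault, evict N, frames (E K W)
At position 12, page N is evicted.

N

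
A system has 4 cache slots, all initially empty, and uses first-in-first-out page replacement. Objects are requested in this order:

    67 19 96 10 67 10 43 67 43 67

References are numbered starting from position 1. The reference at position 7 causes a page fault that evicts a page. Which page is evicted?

pos 1: 67 → fault, frames [67]
pos 2: 19 → fault, frames [67, 19]
pos 3: 96 → fault, frames [67, 19, 96]
pos 4: 10 → fault, frames [67, 19, 96, 10]
pos 5: 67 → hit
pos 6: 10 → hit
pos 7: 43 → fault, evict 67, frames [19, 96, 10, 43]
At position 7, page 67 is evicted.

67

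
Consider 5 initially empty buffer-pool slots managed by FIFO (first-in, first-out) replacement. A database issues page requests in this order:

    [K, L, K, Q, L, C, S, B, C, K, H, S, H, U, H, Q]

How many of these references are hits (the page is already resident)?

K: fault, frames [K]
L: fault, frames [K, L]
K: hit
Q: fault, frames [K, L, Q]
L: hit
C: fault, frames [K, L, Q, C]
S: fault, frames [K, L, Q, C, S]
B: fault, evict K, frames [L, Q, C, S, B]
C: hit
K: fault, evict L, frames [Q, C, S, B, K]
H: fault, evict Q, frames [C, S, B, K, H]
S: hit
H: hit
U: fault, evict C, frames [S, B, K, H, U]
H: hit
Q: fault, evict S, frames [B, K, H, U, Q]
Hits: 6.

6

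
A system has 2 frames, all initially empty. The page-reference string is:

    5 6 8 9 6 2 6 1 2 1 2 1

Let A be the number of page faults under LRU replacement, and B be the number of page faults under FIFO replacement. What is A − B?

1

Under LRU: F F F F F F . F F . . . → 8 faults.
Under FIFO: F F F F F F . F . . . . → 7 faults.
A − B = 8 − 7 = 1.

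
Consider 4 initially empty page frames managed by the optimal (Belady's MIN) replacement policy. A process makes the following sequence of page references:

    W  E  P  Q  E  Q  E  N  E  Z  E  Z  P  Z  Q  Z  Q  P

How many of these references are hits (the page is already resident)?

12

W: fault, frames [W]
E: fault, frames [W, E]
P: fault, frames [W, E, P]
Q: fault, frames [W, E, P, Q]
E: hit
Q: hit
E: hit
N: fault, evict W, frames [E, P, Q, N]
E: hit
Z: fault, evict N, frames [E, P, Q, Z]
E: hit
Z: hit
P: hit
Z: hit
Q: hit
Z: hit
Q: hit
P: hit
Hits: 12.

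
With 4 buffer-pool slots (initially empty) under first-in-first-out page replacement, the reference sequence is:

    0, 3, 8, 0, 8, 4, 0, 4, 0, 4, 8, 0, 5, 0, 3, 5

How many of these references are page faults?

0 → miss, frames (0)
3 → miss, frames (0 3)
8 → miss, frames (0 3 8)
0 → hit
8 → hit
4 → miss, frames (0 3 8 4)
0 → hit
4 → hit
0 → hit
4 → hit
8 → hit
0 → hit
5 → miss, evict 0, frames (3 8 4 5)
0 → miss, evict 3, frames (8 4 5 0)
3 → miss, evict 8, frames (4 5 0 3)
5 → hit
Page faults: 7.

7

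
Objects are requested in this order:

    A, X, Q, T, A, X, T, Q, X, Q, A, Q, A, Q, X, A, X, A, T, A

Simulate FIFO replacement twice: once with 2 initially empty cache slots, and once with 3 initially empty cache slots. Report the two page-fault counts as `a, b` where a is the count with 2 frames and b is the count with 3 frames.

14, 9

2 frames: F F F F F F F F F . F F . . F F . . F . → 14 faults.
3 frames: F F F F F F . F . . . . . . . . . . F F → 9 faults.
9 < 14: adding a frame reduced faults, as is typical.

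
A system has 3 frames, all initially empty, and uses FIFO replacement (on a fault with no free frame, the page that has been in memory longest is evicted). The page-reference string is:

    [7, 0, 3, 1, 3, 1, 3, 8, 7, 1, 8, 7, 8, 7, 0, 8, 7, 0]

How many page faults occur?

7 -> miss, frames [7]
0 -> miss, frames [7, 0]
3 -> miss, frames [7, 0, 3]
1 -> miss, evict 7, frames [0, 3, 1]
3 -> hit
1 -> hit
3 -> hit
8 -> miss, evict 0, frames [3, 1, 8]
7 -> miss, evict 3, frames [1, 8, 7]
1 -> hit
8 -> hit
7 -> hit
8 -> hit
7 -> hit
0 -> miss, evict 1, frames [8, 7, 0]
8 -> hit
7 -> hit
0 -> hit
Page faults: 7.

7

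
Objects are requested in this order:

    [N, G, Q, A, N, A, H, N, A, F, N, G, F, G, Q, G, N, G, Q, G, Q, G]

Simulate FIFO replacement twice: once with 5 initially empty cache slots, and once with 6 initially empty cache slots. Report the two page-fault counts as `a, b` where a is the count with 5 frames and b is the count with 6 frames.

5 frames: F F F F . . F . . F F F . . F . . . . . . . → 9 faults.
6 frames: F F F F . . F . . F . . . . . . . . . . . . → 6 faults.
6 < 9: adding a frame reduced faults, as is typical.

9, 6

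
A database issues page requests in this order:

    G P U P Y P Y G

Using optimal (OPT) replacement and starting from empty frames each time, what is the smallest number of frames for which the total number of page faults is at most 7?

2

f=1: 8 faults
f=2: 5 faults
f=3: 4 faults
f=4: 4 faults
Smallest f with faults ≤ 7 is 2.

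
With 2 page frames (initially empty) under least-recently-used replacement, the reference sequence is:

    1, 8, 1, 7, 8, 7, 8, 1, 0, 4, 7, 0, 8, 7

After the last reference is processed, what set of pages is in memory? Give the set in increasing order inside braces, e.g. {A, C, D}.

{7, 8}

1 -> miss, frames [1]
8 -> miss, frames [1, 8]
1 -> hit
7 -> miss, evict 8, frames [1, 7]
8 -> miss, evict 1, frames [7, 8]
7 -> hit
8 -> hit
1 -> miss, evict 7, frames [8, 1]
0 -> miss, evict 8, frames [1, 0]
4 -> miss, evict 1, frames [0, 4]
7 -> miss, evict 0, frames [4, 7]
0 -> miss, evict 4, frames [7, 0]
8 -> miss, evict 7, frames [0, 8]
7 -> miss, evict 0, frames [8, 7]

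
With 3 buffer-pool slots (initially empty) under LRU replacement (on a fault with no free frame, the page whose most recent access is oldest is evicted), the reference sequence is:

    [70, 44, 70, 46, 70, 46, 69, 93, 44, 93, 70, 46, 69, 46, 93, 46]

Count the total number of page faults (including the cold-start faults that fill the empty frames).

10

70: miss, frames {70}
44: miss, frames {70,44}
70: hit
46: miss, frames {44,70,46}
70: hit
46: hit
69: miss, evict 44, frames {70,46,69}
93: miss, evict 70, frames {46,69,93}
44: miss, evict 46, frames {69,93,44}
93: hit
70: miss, evict 69, frames {44,93,70}
46: miss, evict 44, frames {93,70,46}
69: miss, evict 93, frames {70,46,69}
46: hit
93: miss, evict 70, frames {69,46,93}
46: hit
Page faults: 10.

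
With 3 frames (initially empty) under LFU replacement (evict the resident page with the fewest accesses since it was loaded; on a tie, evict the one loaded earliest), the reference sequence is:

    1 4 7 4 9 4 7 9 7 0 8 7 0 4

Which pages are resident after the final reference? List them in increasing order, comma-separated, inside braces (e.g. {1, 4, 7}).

{0, 4, 7}

1 -> fault, frames {1}
4 -> fault, frames {1,4}
7 -> fault, frames {1,4,7}
4 -> hit
9 -> fault, evict 1, frames {4,7,9}
4 -> hit
7 -> hit
9 -> hit
7 -> hit
0 -> fault, evict 9, frames {4,7,0}
8 -> fault, evict 0, frames {4,7,8}
7 -> hit
0 -> fault, evict 8, frames {4,7,0}
4 -> hit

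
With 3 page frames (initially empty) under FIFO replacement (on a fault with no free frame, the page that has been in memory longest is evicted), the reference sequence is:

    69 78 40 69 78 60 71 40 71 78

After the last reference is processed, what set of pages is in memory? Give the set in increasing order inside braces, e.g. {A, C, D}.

{60, 71, 78}

69 -> miss, frames (69)
78 -> miss, frames (69 78)
40 -> miss, frames (69 78 40)
69 -> hit
78 -> hit
60 -> miss, evict 69, frames (78 40 60)
71 -> miss, evict 78, frames (40 60 71)
40 -> hit
71 -> hit
78 -> miss, evict 40, frames (60 71 78)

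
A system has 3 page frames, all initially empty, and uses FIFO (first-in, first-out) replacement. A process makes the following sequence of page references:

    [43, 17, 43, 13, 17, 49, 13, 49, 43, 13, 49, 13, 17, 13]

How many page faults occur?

43 -> miss, frames (43)
17 -> miss, frames (43 17)
43 -> hit
13 -> miss, frames (43 17 13)
17 -> hit
49 -> miss, evict 43, frames (17 13 49)
13 -> hit
49 -> hit
43 -> miss, evict 17, frames (13 49 43)
13 -> hit
49 -> hit
13 -> hit
17 -> miss, evict 13, frames (49 43 17)
13 -> miss, evict 49, frames (43 17 13)
Page faults: 7.

7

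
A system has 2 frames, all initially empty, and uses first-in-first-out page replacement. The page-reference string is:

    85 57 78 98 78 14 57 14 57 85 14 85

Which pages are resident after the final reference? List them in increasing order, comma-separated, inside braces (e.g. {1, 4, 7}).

{14, 85}

85: fault, frames (85)
57: fault, frames (85 57)
78: fault, evict 85, frames (57 78)
98: fault, evict 57, frames (78 98)
78: hit
14: fault, evict 78, frames (98 14)
57: fault, evict 98, frames (14 57)
14: hit
57: hit
85: fault, evict 14, frames (57 85)
14: fault, evict 57, frames (85 14)
85: hit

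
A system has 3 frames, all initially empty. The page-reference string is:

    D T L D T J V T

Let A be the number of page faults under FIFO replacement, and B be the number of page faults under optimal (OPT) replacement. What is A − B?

Under FIFO: F F F . . F F F → 6 faults.
Under OPT: F F F . . F F . → 5 faults.
A − B = 6 − 5 = 1.

1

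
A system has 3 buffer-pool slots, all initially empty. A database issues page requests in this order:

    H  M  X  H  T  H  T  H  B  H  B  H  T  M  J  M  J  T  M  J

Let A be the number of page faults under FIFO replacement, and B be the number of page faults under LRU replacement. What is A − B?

Under FIFO: F F F . F F . . F . . . . F F . . F . . → 9 faults.
Under LRU: F F F . F . . . F . . . . F F . . . . . → 7 faults.
A − B = 9 − 7 = 2.

2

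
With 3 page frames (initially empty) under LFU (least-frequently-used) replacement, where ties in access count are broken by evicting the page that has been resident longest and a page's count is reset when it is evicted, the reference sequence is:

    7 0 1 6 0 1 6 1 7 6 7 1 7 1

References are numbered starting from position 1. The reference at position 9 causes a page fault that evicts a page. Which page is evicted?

pos 1: 7 → miss, frames [7]
pos 2: 0 → miss, frames [7, 0]
pos 3: 1 → miss, frames [7, 0, 1]
pos 4: 6 → miss, evict 7, frames [0, 1, 6]
pos 5: 0 → hit
pos 6: 1 → hit
pos 7: 6 → hit
pos 8: 1 → hit
pos 9: 7 → miss, evict 0, frames [1, 6, 7]
At position 9, page 0 is evicted.

0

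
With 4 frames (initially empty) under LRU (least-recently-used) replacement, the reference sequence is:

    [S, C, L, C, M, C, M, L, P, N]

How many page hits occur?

4

S -> miss, frames {S}
C -> miss, frames {S,C}
L -> miss, frames {S,C,L}
C -> hit
M -> miss, frames {S,L,C,M}
C -> hit
M -> hit
L -> hit
P -> miss, evict S, frames {C,M,L,P}
N -> miss, evict C, frames {M,L,P,N}
Hits: 4.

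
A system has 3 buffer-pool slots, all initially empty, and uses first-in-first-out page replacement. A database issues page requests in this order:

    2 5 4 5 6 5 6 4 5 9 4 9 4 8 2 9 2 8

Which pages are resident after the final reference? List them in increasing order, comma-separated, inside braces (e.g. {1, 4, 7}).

{2, 8, 9}

2 → fault, frames {2}
5 → fault, frames {2,5}
4 → fault, frames {2,5,4}
5 → hit
6 → fault, evict 2, frames {5,4,6}
5 → hit
6 → hit
4 → hit
5 → hit
9 → fault, evict 5, frames {4,6,9}
4 → hit
9 → hit
4 → hit
8 → fault, evict 4, frames {6,9,8}
2 → fault, evict 6, frames {9,8,2}
9 → hit
2 → hit
8 → hit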